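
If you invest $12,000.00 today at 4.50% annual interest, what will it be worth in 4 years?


Future value formula: FV = PV × (1 + r)^t
FV = $12,000.00 × (1 + 0.045)^4
FV = $12,000.00 × 1.1925186
FV = $14,310.22

FV = PV × (1 + r)^t = $14,310.22


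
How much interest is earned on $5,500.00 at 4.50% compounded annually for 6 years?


Compound interest earned = final amount − principal.
A = P(1 + r/n)^(nt) = $5,500.00 × (1 + 0.045/1)^(1 × 6) = $7,162.43
Interest = A − P = $7,162.43 − $5,500.00 = $1,662.43

Interest = A - P = $1,662.43


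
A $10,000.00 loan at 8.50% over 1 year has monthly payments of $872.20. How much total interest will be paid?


Total paid over the life of the loan = PMT × n.
Total paid = $872.20 × 12 = $10,466.40
Total interest = total paid − principal = $10,466.40 − $10,000.00 = $466.40

Total interest = (PMT × n) - PV = $466.40


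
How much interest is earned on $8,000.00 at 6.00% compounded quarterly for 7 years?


Compound interest earned = final amount − principal.
A = P(1 + r/n)^(nt) = $8,000.00 × (1 + 0.06/4)^(4 × 7) = $12,137.78
Interest = A − P = $12,137.78 − $8,000.00 = $4,137.78

Interest = A - P = $4,137.78


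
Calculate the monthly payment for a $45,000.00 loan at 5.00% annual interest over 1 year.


Loan payment formula: PMT = PV × r / (1 − (1 + r)^(−n))
Monthly rate r = 0.05/12 ≈ 0.00416667, n = 12 months
Denominator: 1 − (1 + 0.05/12)^(−12) = 0.04867176
PMT = $45,000.00 × (0.05/12) / 0.04867176
PMT = $3,852.34 per month

PMT = PV × r / (1-(1+r)^(-n)) = $3,852.34/month


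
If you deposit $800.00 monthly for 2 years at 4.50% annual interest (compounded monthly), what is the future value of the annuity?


Future value of an ordinary annuity: FV = PMT × ((1 + r)^n − 1) / r
Monthly rate r = 0.045/12 = 0.00375, n = 24
FV = $800.00 × ((1 + 0.045/12)^24 − 1) / (0.045/12)
FV = $800.00 × 25.0640314
FV = $20,051.23

FV = PMT × ((1+r)^n - 1)/r = $20,051.23


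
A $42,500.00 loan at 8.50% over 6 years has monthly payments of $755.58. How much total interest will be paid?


Total paid over the life of the loan = PMT × n.
Total paid = $755.58 × 72 = $54,401.76
Total interest = total paid − principal = $54,401.76 − $42,500.00 = $11,901.76

Total interest = (PMT × n) - PV = $11,901.76


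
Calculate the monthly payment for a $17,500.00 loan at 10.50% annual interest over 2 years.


Loan payment formula: PMT = PV × r / (1 − (1 + r)^(−n))
Monthly rate r = 0.105/12 = 0.00875, n = 24 months
Denominator: 1 − (1 + 0.105/12)^(−24) = 0.188675
PMT = $17,500.00 × (0.105/12) / 0.188675
PMT = $811.58 per month

PMT = PV × r / (1-(1+r)^(-n)) = $811.58/month


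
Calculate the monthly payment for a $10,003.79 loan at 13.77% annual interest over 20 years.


Loan payment formula: PMT = PV × r / (1 − (1 + r)^(−n))
Monthly rate r = 0.1377/12 = 0.011475, n = 240 months
Denominator: 1 − (1 + 0.1377/12)^(−240) = 0.935321
PMT = $10,003.79 × (0.1377/12) / 0.935321
PMT = $122.73 per month

PMT = PV × r / (1-(1+r)^(-n)) = $122.73/month


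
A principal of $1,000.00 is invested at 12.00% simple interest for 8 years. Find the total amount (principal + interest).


Total amount formula: A = P(1 + rt) = P + P·r·t
Interest: I = P × r × t = $1,000.00 × 0.12 × 8 = $960.00
A = P + I = $1,000.00 + $960.00 = $1,960.00

A = P + I = P(1 + rt) = $1,960.00


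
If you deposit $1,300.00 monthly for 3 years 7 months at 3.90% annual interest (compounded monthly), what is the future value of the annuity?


Future value of an ordinary annuity: FV = PMT × ((1 + r)^n − 1) / r
Monthly rate r = 0.039/12 = 0.00325, n = 43
FV = $1,300.00 × ((1 + 0.039/12)^43 − 1) / (0.039/12)
FV = $1,300.00 × 46.069448
FV = $59,890.28

FV = PMT × ((1+r)^n - 1)/r = $59,890.28


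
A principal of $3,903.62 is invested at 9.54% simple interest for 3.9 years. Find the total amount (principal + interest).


Total amount formula: A = P(1 + rt) = P + P·r·t
Interest: I = P × r × t = $3,903.62 × 0.0954 × 3.9 = $1,452.38
A = P + I = $3,903.62 + $1,452.38 = $5,356.00

A = P + I = P(1 + rt) = $5,356.00


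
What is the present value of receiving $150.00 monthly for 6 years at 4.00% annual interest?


Present value of an ordinary annuity: PV = PMT × (1 − (1 + r)^(−n)) / r
Monthly rate r = 0.04/12 ≈ 0.00333333, n = 72
PV = $150.00 × (1 − (1 + 0.04/12)^(−72)) / (0.04/12)
PV = $150.00 × 63.917437
PV = $9,587.62

PV = PMT × (1-(1+r)^(-n))/r = $9,587.62


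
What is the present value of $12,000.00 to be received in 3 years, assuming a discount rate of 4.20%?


Present value formula: PV = FV / (1 + r)^t
PV = $12,000.00 / (1 + 0.042)^3
PV = $12,000.00 / 1.131366
PV = $10,606.65

PV = FV / (1 + r)^t = $10,606.65


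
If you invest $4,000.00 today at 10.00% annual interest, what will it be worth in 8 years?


Future value formula: FV = PV × (1 + r)^t
FV = $4,000.00 × (1 + 0.1)^8
FV = $4,000.00 × 2.143589
FV = $8,574.36

FV = PV × (1 + r)^t = $8,574.36


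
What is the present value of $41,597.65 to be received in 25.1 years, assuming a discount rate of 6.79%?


Present value formula: PV = FV / (1 + r)^t
PV = $41,597.65 / (1 + 0.0679)^25.1
PV = $41,597.65 / 5.201370
PV = $7,997.44

PV = FV / (1 + r)^t = $7,997.44


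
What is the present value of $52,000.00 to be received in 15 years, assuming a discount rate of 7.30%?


Present value formula: PV = FV / (1 + r)^t
PV = $52,000.00 / (1 + 0.073)^15
PV = $52,000.00 / 2.877371
PV = $18,072.05

PV = FV / (1 + r)^t = $18,072.05


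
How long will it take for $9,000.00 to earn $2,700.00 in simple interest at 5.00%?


Rearrange the simple interest formula for t:
I = P × r × t  ⇒  t = I / (P × r)
t = $2,700.00 / ($9,000.00 × 0.05)
t = 6

t = I/(P×r) = 6 years


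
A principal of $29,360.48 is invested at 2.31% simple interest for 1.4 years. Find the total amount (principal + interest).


Total amount formula: A = P(1 + rt) = P + P·r·t
Interest: I = P × r × t = $29,360.48 × 0.0231 × 1.4 = $949.52
A = P + I = $29,360.48 + $949.52 = $30,310.00

A = P + I = P(1 + rt) = $30,310.00


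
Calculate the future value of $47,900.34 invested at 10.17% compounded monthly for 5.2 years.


Compound interest formula: A = P(1 + r/n)^(nt)
A = $47,900.34 × (1 + 0.1017/12)^(12 × 5.2)
Growth factor: (1 + 0.1017/12)^62.4 = 1.6931854
A = $47,900.34 × 1.6931854
A = $81,104.16

A = P(1 + r/n)^(nt) = $81,104.16


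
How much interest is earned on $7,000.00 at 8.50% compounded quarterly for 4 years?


Compound interest earned = final amount − principal.
A = P(1 + r/n)^(nt) = $7,000.00 × (1 + 0.085/4)^(4 × 4) = $9,799.66
Interest = A − P = $9,799.66 − $7,000.00 = $2,799.66

Interest = A - P = $2,799.66


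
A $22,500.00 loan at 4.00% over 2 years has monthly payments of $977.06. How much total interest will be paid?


Total paid over the life of the loan = PMT × n.
Total paid = $977.06 × 24 = $23,449.44
Total interest = total paid − principal = $23,449.44 − $22,500.00 = $949.44

Total interest = (PMT × n) - PV = $949.44


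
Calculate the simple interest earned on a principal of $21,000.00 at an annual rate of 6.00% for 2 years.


Simple interest formula: I = P × r × t
I = $21,000.00 × 0.06 × 2
I = $2,520.00

I = P × r × t = $2,520.00


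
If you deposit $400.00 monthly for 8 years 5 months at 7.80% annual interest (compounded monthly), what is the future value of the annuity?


Future value of an ordinary annuity: FV = PMT × ((1 + r)^n − 1) / r
Monthly rate r = 0.078/12 = 0.0065, n = 101
FV = $400.00 × ((1 + 0.078/12)^101 − 1) / (0.078/12)
FV = $400.00 × 142.144736
FV = $56,857.89

FV = PMT × ((1+r)^n - 1)/r = $56,857.89


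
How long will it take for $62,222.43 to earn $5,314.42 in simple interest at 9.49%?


Rearrange the simple interest formula for t:
I = P × r × t  ⇒  t = I / (P × r)
t = $5,314.42 / ($62,222.43 × 0.0949)
t = 0.9

t = I/(P×r) = 0.9 years


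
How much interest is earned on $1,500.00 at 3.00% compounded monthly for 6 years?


Compound interest earned = final amount − principal.
A = P(1 + r/n)^(nt) = $1,500.00 × (1 + 0.03/12)^(12 × 6) = $1,795.42
Interest = A − P = $1,795.42 − $1,500.00 = $295.42

Interest = A - P = $295.42


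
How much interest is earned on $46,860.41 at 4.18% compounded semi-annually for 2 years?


Compound interest earned = final amount − principal.
A = P(1 + r/n)^(nt) = $46,860.41 × (1 + 0.0418/2)^(2 × 2) = $50,902.48
Interest = A − P = $50,902.48 − $46,860.41 = $4,042.07

Interest = A - P = $4,042.07


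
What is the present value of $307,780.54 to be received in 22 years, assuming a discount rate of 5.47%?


Present value formula: PV = FV / (1 + r)^t
PV = $307,780.54 / (1 + 0.0547)^22
PV = $307,780.54 / 3.227281
PV = $95,368.37

PV = FV / (1 + r)^t = $95,368.37


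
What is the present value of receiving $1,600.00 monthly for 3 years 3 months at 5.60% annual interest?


Present value of an ordinary annuity: PV = PMT × (1 − (1 + r)^(−n)) / r
Monthly rate r = 0.056/12 ≈ 0.00466667, n = 39
PV = $1,600.00 × (1 − (1 + 0.056/12)^(−39)) / (0.056/12)
PV = $1,600.00 × 35.581217
PV = $56,929.95

PV = PMT × (1-(1+r)^(-n))/r = $56,929.95


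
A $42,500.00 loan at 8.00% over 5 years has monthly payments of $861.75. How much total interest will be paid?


Total paid over the life of the loan = PMT × n.
Total paid = $861.75 × 60 = $51,705.00
Total interest = total paid − principal = $51,705.00 − $42,500.00 = $9,205.00

Total interest = (PMT × n) - PV = $9,205.00


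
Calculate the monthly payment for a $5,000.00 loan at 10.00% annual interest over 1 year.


Loan payment formula: PMT = PV × r / (1 − (1 + r)^(−n))
Monthly rate r = 0.1/12 ≈ 0.00833333, n = 12 months
Denominator: 1 − (1 + 0.1/12)^(−12) = 0.094788
PMT = $5,000.00 × (0.1/12) / 0.094788
PMT = $439.58 per month

PMT = PV × r / (1-(1+r)^(-n)) = $439.58/month


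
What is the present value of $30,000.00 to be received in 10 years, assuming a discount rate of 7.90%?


Present value formula: PV = FV / (1 + r)^t
PV = $30,000.00 / (1 + 0.079)^10
PV = $30,000.00 / 2.139018
PV = $14,025.13

PV = FV / (1 + r)^t = $14,025.13


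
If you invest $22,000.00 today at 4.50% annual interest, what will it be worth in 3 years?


Future value formula: FV = PV × (1 + r)^t
FV = $22,000.00 × (1 + 0.045)^3
FV = $22,000.00 × 1.141166
FV = $25,105.65

FV = PV × (1 + r)^t = $25,105.65


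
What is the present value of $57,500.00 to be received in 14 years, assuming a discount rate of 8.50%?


Present value formula: PV = FV / (1 + r)^t
PV = $57,500.00 / (1 + 0.085)^14
PV = $57,500.00 / 3.133404
PV = $18,350.65

PV = FV / (1 + r)^t = $18,350.65


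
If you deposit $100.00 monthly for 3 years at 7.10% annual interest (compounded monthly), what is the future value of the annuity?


Future value of an ordinary annuity: FV = PMT × ((1 + r)^n − 1) / r
Monthly rate r = 0.071/12 ≈ 0.00591667, n = 36
FV = $100.00 × ((1 + 0.071/12)^36 − 1) / (0.071/12)
FV = $100.00 × 39.990127
FV = $3,999.01

FV = PMT × ((1+r)^n - 1)/r = $3,999.01


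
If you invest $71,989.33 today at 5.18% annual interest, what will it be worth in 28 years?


Future value formula: FV = PV × (1 + r)^t
FV = $71,989.33 × (1 + 0.0518)^28
FV = $71,989.33 × 4.1127154
FV = $296,071.63

FV = PV × (1 + r)^t = $296,071.63


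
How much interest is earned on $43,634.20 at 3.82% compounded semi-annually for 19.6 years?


Compound interest earned = final amount − principal.
A = P(1 + r/n)^(nt) = $43,634.20 × (1 + 0.0382/2)^(2 × 19.6) = $91,606.36
Interest = A − P = $91,606.36 − $43,634.20 = $47,972.16

Interest = A - P = $47,972.16


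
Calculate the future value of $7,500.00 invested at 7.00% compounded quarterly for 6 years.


Compound interest formula: A = P(1 + r/n)^(nt)
A = $7,500.00 × (1 + 0.07/4)^(4 × 6)
Growth factor: (1 + 0.07/4)^24 = 1.516443
A = $7,500.00 × 1.516443
A = $11,373.32

A = P(1 + r/n)^(nt) = $11,373.32


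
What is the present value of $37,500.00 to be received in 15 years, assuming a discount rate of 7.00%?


Present value formula: PV = FV / (1 + r)^t
PV = $37,500.00 / (1 + 0.07)^15
PV = $37,500.00 / 2.7590315
PV = $13,591.73

PV = FV / (1 + r)^t = $13,591.73


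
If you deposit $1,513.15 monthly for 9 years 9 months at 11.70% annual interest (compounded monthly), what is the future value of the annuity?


Future value of an ordinary annuity: FV = PMT × ((1 + r)^n − 1) / r
Monthly rate r = 0.117/12 = 0.00975, n = 117
FV = $1,513.15 × ((1 + 0.117/12)^117 − 1) / (0.117/12)
FV = $1,513.15 × 216.602338
FV = $327,751.83

FV = PMT × ((1+r)^n - 1)/r = $327,751.83


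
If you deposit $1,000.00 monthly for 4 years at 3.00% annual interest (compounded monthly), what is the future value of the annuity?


Future value of an ordinary annuity: FV = PMT × ((1 + r)^n − 1) / r
Monthly rate r = 0.03/12 = 0.0025, n = 48
FV = $1,000.00 × ((1 + 0.03/12)^48 − 1) / (0.03/12)
FV = $1,000.00 × 50.931208
FV = $50,931.21

FV = PMT × ((1+r)^n - 1)/r = $50,931.21


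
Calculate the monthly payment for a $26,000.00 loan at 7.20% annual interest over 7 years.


Loan payment formula: PMT = PV × r / (1 − (1 + r)^(−n))
Monthly rate r = 0.072/12 = 0.006, n = 84 months
Denominator: 1 − (1 + 0.072/12)^(−84) = 0.394980
PMT = $26,000.00 × (0.072/12) / 0.394980
PMT = $394.96 per month

PMT = PV × r / (1-(1+r)^(-n)) = $394.96/month


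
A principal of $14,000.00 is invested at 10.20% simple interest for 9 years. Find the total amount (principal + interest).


Total amount formula: A = P(1 + rt) = P + P·r·t
Interest: I = P × r × t = $14,000.00 × 0.102 × 9 = $12,852.00
A = P + I = $14,000.00 + $12,852.00 = $26,852.00

A = P + I = P(1 + rt) = $26,852.00


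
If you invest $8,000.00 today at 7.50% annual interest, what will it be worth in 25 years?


Future value formula: FV = PV × (1 + r)^t
FV = $8,000.00 × (1 + 0.075)^25
FV = $8,000.00 × 6.098340
FV = $48,786.72

FV = PV × (1 + r)^t = $48,786.72


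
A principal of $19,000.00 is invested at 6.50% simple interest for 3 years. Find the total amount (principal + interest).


Total amount formula: A = P(1 + rt) = P + P·r·t
Interest: I = P × r × t = $19,000.00 × 0.065 × 3 = $3,705.00
A = P + I = $19,000.00 + $3,705.00 = $22,705.00

A = P + I = P(1 + rt) = $22,705.00


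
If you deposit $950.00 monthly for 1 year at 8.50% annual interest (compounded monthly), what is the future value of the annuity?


Future value of an ordinary annuity: FV = PMT × ((1 + r)^n − 1) / r
Monthly rate r = 0.085/12 ≈ 0.00708333, n = 12
FV = $950.00 × ((1 + 0.085/12)^12 − 1) / (0.085/12)
FV = $950.00 × 12.478716
FV = $11,854.78

FV = PMT × ((1+r)^n - 1)/r = $11,854.78


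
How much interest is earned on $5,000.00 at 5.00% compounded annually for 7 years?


Compound interest earned = final amount − principal.
A = P(1 + r/n)^(nt) = $5,000.00 × (1 + 0.05/1)^(1 × 7) = $7,035.50
Interest = A − P = $7,035.50 − $5,000.00 = $2,035.50

Interest = A - P = $2,035.50


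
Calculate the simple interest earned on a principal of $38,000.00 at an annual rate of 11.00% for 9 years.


Simple interest formula: I = P × r × t
I = $38,000.00 × 0.11 × 9
I = $37,620.00

I = P × r × t = $37,620.00


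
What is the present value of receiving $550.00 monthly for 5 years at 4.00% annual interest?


Present value of an ordinary annuity: PV = PMT × (1 − (1 + r)^(−n)) / r
Monthly rate r = 0.04/12 ≈ 0.00333333, n = 60
PV = $550.00 × (1 − (1 + 0.04/12)^(−60)) / (0.04/12)
PV = $550.00 × 54.299069
PV = $29,864.49

PV = PMT × (1-(1+r)^(-n))/r = $29,864.49


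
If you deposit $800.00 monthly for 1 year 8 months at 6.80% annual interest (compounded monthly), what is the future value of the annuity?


Future value of an ordinary annuity: FV = PMT × ((1 + r)^n − 1) / r
Monthly rate r = 0.068/12 ≈ 0.00566667, n = 20
FV = $800.00 × ((1 + 0.068/12)^20 − 1) / (0.068/12)
FV = $800.00 × 21.114171
FV = $16,891.34

FV = PMT × ((1+r)^n - 1)/r = $16,891.34


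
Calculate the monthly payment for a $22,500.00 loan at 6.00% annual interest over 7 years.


Loan payment formula: PMT = PV × r / (1 − (1 + r)^(−n))
Monthly rate r = 0.06/12 = 0.005, n = 84 months
Denominator: 1 − (1 + 0.06/12)^(−84) = 0.342265
PMT = $22,500.00 × (0.06/12) / 0.342265
PMT = $328.69 per month

PMT = PV × r / (1-(1+r)^(-n)) = $328.69/month


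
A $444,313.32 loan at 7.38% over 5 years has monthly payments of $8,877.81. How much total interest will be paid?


Total paid over the life of the loan = PMT × n.
Total paid = $8,877.81 × 60 = $532,668.60
Total interest = total paid − principal = $532,668.60 − $444,313.32 = $88,355.28

Total interest = (PMT × n) - PV = $88,355.28


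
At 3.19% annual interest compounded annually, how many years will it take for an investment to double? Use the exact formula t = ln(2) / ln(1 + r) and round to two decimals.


Doubling condition: (1 + r)^t = 2
Take ln of both sides: t × ln(1 + r) = ln(2)
t = ln(2) / ln(1 + r)
t = 0.693147 / 0.031402
t = 22.07

t = ln(2) / ln(1 + r) = 22.07 years


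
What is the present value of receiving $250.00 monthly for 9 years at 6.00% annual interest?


Present value of an ordinary annuity: PV = PMT × (1 − (1 + r)^(−n)) / r
Monthly rate r = 0.06/12 = 0.005, n = 108
PV = $250.00 × (1 − (1 + 0.06/12)^(−108)) / (0.06/12)
PV = $250.00 × 83.293424
PV = $20,823.36

PV = PMT × (1-(1+r)^(-n))/r = $20,823.36


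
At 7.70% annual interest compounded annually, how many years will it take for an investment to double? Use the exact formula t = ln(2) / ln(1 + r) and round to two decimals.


Doubling condition: (1 + r)^t = 2
Take ln of both sides: t × ln(1 + r) = ln(2)
t = ln(2) / ln(1 + r)
t = 0.693147 / 0.074179
t = 9.34

t = ln(2) / ln(1 + r) = 9.34 years


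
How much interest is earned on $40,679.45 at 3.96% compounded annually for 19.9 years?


Compound interest earned = final amount − principal.
A = P(1 + r/n)^(nt) = $40,679.45 × (1 + 0.0396/1)^(1 × 19.9) = $88,107.70
Interest = A − P = $88,107.70 − $40,679.45 = $47,428.25

Interest = A - P = $47,428.25


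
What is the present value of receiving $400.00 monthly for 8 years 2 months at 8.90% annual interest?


Present value of an ordinary annuity: PV = PMT × (1 − (1 + r)^(−n)) / r
Monthly rate r = 0.089/12 ≈ 0.00741667, n = 98
PV = $400.00 × (1 − (1 + 0.089/12)^(−98)) / (0.089/12)
PV = $400.00 × 69.473823
PV = $27,789.53

PV = PMT × (1-(1+r)^(-n))/r = $27,789.53


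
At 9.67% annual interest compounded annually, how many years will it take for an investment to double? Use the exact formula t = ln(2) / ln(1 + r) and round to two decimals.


Doubling condition: (1 + r)^t = 2
Take ln of both sides: t × ln(1 + r) = ln(2)
t = ln(2) / ln(1 + r)
t = 0.693147 / 0.092306
t = 7.51

t = ln(2) / ln(1 + r) = 7.51 years


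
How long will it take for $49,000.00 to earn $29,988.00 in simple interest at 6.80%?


Rearrange the simple interest formula for t:
I = P × r × t  ⇒  t = I / (P × r)
t = $29,988.00 / ($49,000.00 × 0.068)
t = 9

t = I/(P×r) = 9 years


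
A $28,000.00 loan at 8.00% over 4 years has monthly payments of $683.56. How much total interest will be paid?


Total paid over the life of the loan = PMT × n.
Total paid = $683.56 × 48 = $32,810.88
Total interest = total paid − principal = $32,810.88 − $28,000.00 = $4,810.88

Total interest = (PMT × n) - PV = $4,810.88


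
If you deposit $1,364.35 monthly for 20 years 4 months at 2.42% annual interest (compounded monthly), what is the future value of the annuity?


Future value of an ordinary annuity: FV = PMT × ((1 + r)^n − 1) / r
Monthly rate r = 0.0242/12 ≈ 0.00201667, n = 244
FV = $1,364.35 × ((1 + 0.0242/12)^244 − 1) / (0.0242/12)
FV = $1,364.35 × 314.817954
FV = $429,521.88

FV = PMT × ((1+r)^n - 1)/r = $429,521.88


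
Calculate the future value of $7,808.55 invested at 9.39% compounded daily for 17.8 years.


Compound interest formula: A = P(1 + r/n)^(nt)
A = $7,808.55 × (1 + 0.0939/365)^(365 × 17.8)
Growth factor: (1 + 0.0939/365)^6497 = 5.318573
A = $7,808.55 × 5.318573
A = $41,530.34

A = P(1 + r/n)^(nt) = $41,530.34


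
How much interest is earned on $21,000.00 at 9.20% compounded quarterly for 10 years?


Compound interest earned = final amount − principal.
A = P(1 + r/n)^(nt) = $21,000.00 × (1 + 0.092/4)^(4 × 10) = $52,148.84
Interest = A − P = $52,148.84 − $21,000.00 = $31,148.84

Interest = A - P = $31,148.84


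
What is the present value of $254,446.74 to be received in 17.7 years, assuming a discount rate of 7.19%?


Present value formula: PV = FV / (1 + r)^t
PV = $254,446.74 / (1 + 0.0719)^17.7
PV = $254,446.74 / 3.417674
PV = $74,450.27

PV = FV / (1 + r)^t = $74,450.27


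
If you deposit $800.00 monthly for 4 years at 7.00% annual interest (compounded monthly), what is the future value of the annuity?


Future value of an ordinary annuity: FV = PMT × ((1 + r)^n − 1) / r
Monthly rate r = 0.07/12 ≈ 0.00583333, n = 48
FV = $800.00 × ((1 + 0.07/12)^48 − 1) / (0.07/12)
FV = $800.00 × 55.209236
FV = $44,167.39

FV = PMT × ((1+r)^n - 1)/r = $44,167.39


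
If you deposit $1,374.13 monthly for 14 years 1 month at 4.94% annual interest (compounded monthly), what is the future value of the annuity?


Future value of an ordinary annuity: FV = PMT × ((1 + r)^n − 1) / r
Monthly rate r = 0.0494/12 ≈ 0.00411667, n = 169
FV = $1,374.13 × ((1 + 0.0494/12)^169 − 1) / (0.0494/12)
FV = $1,374.13 × 243.469816
FV = $334,559.18

FV = PMT × ((1+r)^n - 1)/r = $334,559.18


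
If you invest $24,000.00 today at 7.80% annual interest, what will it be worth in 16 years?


Future value formula: FV = PV × (1 + r)^t
FV = $24,000.00 × (1 + 0.078)^16
FV = $24,000.00 × 3.325831
FV = $79,819.94

FV = PV × (1 + r)^t = $79,819.94


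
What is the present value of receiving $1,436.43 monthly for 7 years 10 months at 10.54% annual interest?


Present value of an ordinary annuity: PV = PMT × (1 − (1 + r)^(−n)) / r
Monthly rate r = 0.1054/12 ≈ 0.00878333, n = 94
PV = $1,436.43 × (1 − (1 + 0.1054/12)^(−94)) / (0.1054/12)
PV = $1,436.43 × 63.809586
PV = $91,658.00

PV = PMT × (1-(1+r)^(-n))/r = $91,658.00


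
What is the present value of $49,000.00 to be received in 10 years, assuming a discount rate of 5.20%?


Present value formula: PV = FV / (1 + r)^t
PV = $49,000.00 / (1 + 0.052)^10
PV = $49,000.00 / 1.6601885
PV = $29,514.72

PV = FV / (1 + r)^t = $29,514.72


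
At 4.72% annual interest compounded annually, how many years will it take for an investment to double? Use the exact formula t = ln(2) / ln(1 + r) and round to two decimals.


Doubling condition: (1 + r)^t = 2
Take ln of both sides: t × ln(1 + r) = ln(2)
t = ln(2) / ln(1 + r)
t = 0.693147 / 0.046120
t = 15.03

t = ln(2) / ln(1 + r) = 15.03 years


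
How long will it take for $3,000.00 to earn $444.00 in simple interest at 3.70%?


Rearrange the simple interest formula for t:
I = P × r × t  ⇒  t = I / (P × r)
t = $444.00 / ($3,000.00 × 0.037)
t = 4

t = I/(P×r) = 4 years


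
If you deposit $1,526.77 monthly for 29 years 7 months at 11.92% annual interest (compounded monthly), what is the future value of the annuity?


Future value of an ordinary annuity: FV = PMT × ((1 + r)^n − 1) / r
Monthly rate r = 0.1192/12 ≈ 0.00993333, n = 355
FV = $1,526.77 × ((1 + 0.1192/12)^355 − 1) / (0.1192/12)
FV = $1,526.77 × 3263.017667
FV = $4,981,877.48

FV = PMT × ((1+r)^n - 1)/r = $4,981,877.48


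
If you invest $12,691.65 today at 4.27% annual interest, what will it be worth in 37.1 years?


Future value formula: FV = PV × (1 + r)^t
FV = $12,691.65 × (1 + 0.0427)^37.1
FV = $12,691.65 × 4.7175092
FV = $59,872.98

FV = PV × (1 + r)^t = $59,872.98


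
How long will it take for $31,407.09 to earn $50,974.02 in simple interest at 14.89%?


Rearrange the simple interest formula for t:
I = P × r × t  ⇒  t = I / (P × r)
t = $50,974.02 / ($31,407.09 × 0.1489)
t = 10.9

t = I/(P×r) = 10.9 years


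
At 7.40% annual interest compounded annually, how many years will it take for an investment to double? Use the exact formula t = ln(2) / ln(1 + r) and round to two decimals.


Doubling condition: (1 + r)^t = 2
Take ln of both sides: t × ln(1 + r) = ln(2)
t = ln(2) / ln(1 + r)
t = 0.693147 / 0.071390
t = 9.71

t = ln(2) / ln(1 + r) = 9.71 years


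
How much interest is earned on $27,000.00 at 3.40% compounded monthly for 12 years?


Compound interest earned = final amount − principal.
A = P(1 + r/n)^(nt) = $27,000.00 × (1 + 0.034/12)^(12 × 12) = $40,579.38
Interest = A − P = $40,579.38 − $27,000.00 = $13,579.38

Interest = A - P = $13,579.38


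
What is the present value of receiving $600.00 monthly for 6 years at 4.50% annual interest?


Present value of an ordinary annuity: PV = PMT × (1 − (1 + r)^(−n)) / r
Monthly rate r = 0.045/12 = 0.00375, n = 72
PV = $600.00 × (1 − (1 + 0.045/12)^(−72)) / (0.045/12)
PV = $600.00 × 62.995976
PV = $37,797.59

PV = PMT × (1-(1+r)^(-n))/r = $37,797.59


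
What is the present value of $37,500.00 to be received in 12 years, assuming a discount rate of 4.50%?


Present value formula: PV = FV / (1 + r)^t
PV = $37,500.00 / (1 + 0.045)^12
PV = $37,500.00 / 1.69588143
PV = $22,112.39

PV = FV / (1 + r)^t = $22,112.39


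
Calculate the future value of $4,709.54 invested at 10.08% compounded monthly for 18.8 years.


Compound interest formula: A = P(1 + r/n)^(nt)
A = $4,709.54 × (1 + 0.1008/12)^(12 × 18.8)
Growth factor: (1 + 0.1008/12)^225.6 = 6.600366
A = $4,709.54 × 6.600366
A = $31,084.69

A = P(1 + r/n)^(nt) = $31,084.69


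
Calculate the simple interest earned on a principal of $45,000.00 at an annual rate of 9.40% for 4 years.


Simple interest formula: I = P × r × t
I = $45,000.00 × 0.094 × 4
I = $16,920.00

I = P × r × t = $16,920.00


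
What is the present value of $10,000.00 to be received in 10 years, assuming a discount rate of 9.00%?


Present value formula: PV = FV / (1 + r)^t
PV = $10,000.00 / (1 + 0.09)^10
PV = $10,000.00 / 2.367364
PV = $4,224.11

PV = FV / (1 + r)^t = $4,224.11


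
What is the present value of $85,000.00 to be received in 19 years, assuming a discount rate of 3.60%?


Present value formula: PV = FV / (1 + r)^t
PV = $85,000.00 / (1 + 0.036)^19
PV = $85,000.00 / 1.958102
PV = $43,409.38

PV = FV / (1 + r)^t = $43,409.38


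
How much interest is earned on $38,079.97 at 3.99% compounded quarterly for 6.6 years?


Compound interest earned = final amount − principal.
A = P(1 + r/n)^(nt) = $38,079.97 × (1 + 0.0399/4)^(4 × 6.6) = $49,487.68
Interest = A − P = $49,487.68 − $38,079.97 = $11,407.71

Interest = A - P = $11,407.71


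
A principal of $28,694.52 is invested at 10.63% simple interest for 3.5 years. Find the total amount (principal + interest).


Total amount formula: A = P(1 + rt) = P + P·r·t
Interest: I = P × r × t = $28,694.52 × 0.1063 × 3.5 = $10,675.80
A = P + I = $28,694.52 + $10,675.80 = $39,370.32

A = P + I = P(1 + rt) = $39,370.32


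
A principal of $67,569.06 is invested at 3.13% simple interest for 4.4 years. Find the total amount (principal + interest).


Total amount formula: A = P(1 + rt) = P + P·r·t
Interest: I = P × r × t = $67,569.06 × 0.0313 × 4.4 = $9,305.61
A = P + I = $67,569.06 + $9,305.61 = $76,874.67

A = P + I = P(1 + rt) = $76,874.67


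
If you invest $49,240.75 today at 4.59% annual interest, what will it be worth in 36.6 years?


Future value formula: FV = PV × (1 + r)^t
FV = $49,240.75 × (1 + 0.0459)^36.6
FV = $49,240.75 × 5.1682078
FV = $254,486.43

FV = PV × (1 + r)^t = $254,486.43


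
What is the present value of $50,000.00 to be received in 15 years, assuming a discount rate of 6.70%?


Present value formula: PV = FV / (1 + r)^t
PV = $50,000.00 / (1 + 0.067)^15
PV = $50,000.00 / 2.6452474
PV = $18,901.82

PV = FV / (1 + r)^t = $18,901.82


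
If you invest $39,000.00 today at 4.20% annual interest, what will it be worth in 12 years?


Future value formula: FV = PV × (1 + r)^t
FV = $39,000.00 × (1 + 0.042)^12
FV = $39,000.00 × 1.6383724
FV = $63,896.52

FV = PV × (1 + r)^t = $63,896.52


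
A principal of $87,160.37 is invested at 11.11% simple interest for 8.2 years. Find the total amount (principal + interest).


Total amount formula: A = P(1 + rt) = P + P·r·t
Interest: I = P × r × t = $87,160.37 × 0.1111 × 8.2 = $79,404.84
A = P + I = $87,160.37 + $79,404.84 = $166,565.21

A = P + I = P(1 + rt) = $166,565.21


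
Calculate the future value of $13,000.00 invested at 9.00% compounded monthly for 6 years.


Compound interest formula: A = P(1 + r/n)^(nt)
A = $13,000.00 × (1 + 0.09/12)^(12 × 6)
Growth factor: (1 + 0.09/12)^72 = 1.712553
A = $13,000.00 × 1.712553
A = $22,263.19

A = P(1 + r/n)^(nt) = $22,263.19


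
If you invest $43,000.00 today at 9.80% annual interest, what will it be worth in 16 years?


Future value formula: FV = PV × (1 + r)^t
FV = $43,000.00 × (1 + 0.098)^16
FV = $43,000.00 × 4.46310847
FV = $191,913.66

FV = PV × (1 + r)^t = $191,913.66


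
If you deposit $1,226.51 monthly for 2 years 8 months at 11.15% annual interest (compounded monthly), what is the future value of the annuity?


Future value of an ordinary annuity: FV = PMT × ((1 + r)^n − 1) / r
Monthly rate r = 0.1115/12 ≈ 0.00929167, n = 32
FV = $1,226.51 × ((1 + 0.1115/12)^32 − 1) / (0.1115/12)
FV = $1,226.51 × 37.067302
FV = $45,463.42

FV = PMT × ((1+r)^n - 1)/r = $45,463.42


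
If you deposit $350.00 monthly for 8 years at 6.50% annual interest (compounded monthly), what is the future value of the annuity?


Future value of an ordinary annuity: FV = PMT × ((1 + r)^n − 1) / r
Monthly rate r = 0.065/12 ≈ 0.00541667, n = 96
FV = $350.00 × ((1 + 0.065/12)^96 − 1) / (0.065/12)
FV = $350.00 × 125.477348
FV = $43,917.07

FV = PMT × ((1+r)^n - 1)/r = $43,917.07


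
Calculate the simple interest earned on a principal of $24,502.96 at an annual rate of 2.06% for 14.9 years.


Simple interest formula: I = P × r × t
I = $24,502.96 × 0.0206 × 14.9
I = $7,520.94

I = P × r × t = $7,520.94


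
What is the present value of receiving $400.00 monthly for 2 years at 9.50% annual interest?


Present value of an ordinary annuity: PV = PMT × (1 − (1 + r)^(−n)) / r
Monthly rate r = 0.095/12 ≈ 0.00791667, n = 24
PV = $400.00 × (1 − (1 + 0.095/12)^(−24)) / (0.095/12)
PV = $400.00 × 21.779615
PV = $8,711.85

PV = PMT × (1-(1+r)^(-n))/r = $8,711.85


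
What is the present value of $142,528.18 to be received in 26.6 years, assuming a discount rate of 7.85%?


Present value formula: PV = FV / (1 + r)^t
PV = $142,528.18 / (1 + 0.0785)^26.6
PV = $142,528.18 / 7.464762
PV = $19,093.47

PV = FV / (1 + r)^t = $19,093.47


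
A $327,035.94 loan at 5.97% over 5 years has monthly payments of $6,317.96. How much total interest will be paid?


Total paid over the life of the loan = PMT × n.
Total paid = $6,317.96 × 60 = $379,077.60
Total interest = total paid − principal = $379,077.60 − $327,035.94 = $52,041.66

Total interest = (PMT × n) - PV = $52,041.66


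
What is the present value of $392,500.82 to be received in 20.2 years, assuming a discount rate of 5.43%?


Present value formula: PV = FV / (1 + r)^t
PV = $392,500.82 / (1 + 0.0543)^20.2
PV = $392,500.82 / 2.9098927
PV = $134,884.98

PV = FV / (1 + r)^t = $134,884.98


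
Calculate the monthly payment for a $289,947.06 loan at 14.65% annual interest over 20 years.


Loan payment formula: PMT = PV × r / (1 − (1 + r)^(−n))
Monthly rate r = 0.1465/12 ≈ 0.01220833, n = 240 months
Denominator: 1 − (1 + 0.1465/12)^(−240) = 0.945647
PMT = $289,947.06 × (0.1465/12) / 0.945647
PMT = $3,743.23 per month

PMT = PV × r / (1-(1+r)^(-n)) = $3,743.23/month


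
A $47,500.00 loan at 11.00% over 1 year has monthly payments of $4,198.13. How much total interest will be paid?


Total paid over the life of the loan = PMT × n.
Total paid = $4,198.13 × 12 = $50,377.56
Total interest = total paid − principal = $50,377.56 − $47,500.00 = $2,877.56

Total interest = (PMT × n) - PV = $2,877.56


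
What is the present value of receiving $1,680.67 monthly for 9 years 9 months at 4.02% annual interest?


Present value of an ordinary annuity: PV = PMT × (1 − (1 + r)^(−n)) / r
Monthly rate r = 0.0402/12 = 0.00335, n = 117
PV = $1,680.67 × (1 − (1 + 0.0402/12)^(−117)) / (0.0402/12)
PV = $1,680.67 × 96.662481
PV = $162,457.73

PV = PMT × (1-(1+r)^(-n))/r = $162,457.73


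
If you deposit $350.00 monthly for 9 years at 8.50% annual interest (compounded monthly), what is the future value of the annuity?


Future value of an ordinary annuity: FV = PMT × ((1 + r)^n − 1) / r
Monthly rate r = 0.085/12 ≈ 0.00708333, n = 108
FV = $350.00 × ((1 + 0.085/12)^108 − 1) / (0.085/12)
FV = $350.00 × 161.393943
FV = $56,487.88

FV = PMT × ((1+r)^n - 1)/r = $56,487.88


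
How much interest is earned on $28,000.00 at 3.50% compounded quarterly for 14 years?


Compound interest earned = final amount − principal.
A = P(1 + r/n)^(nt) = $28,000.00 × (1 + 0.035/4)^(4 × 14) = $45,607.55
Interest = A − P = $45,607.55 − $28,000.00 = $17,607.55

Interest = A - P = $17,607.55


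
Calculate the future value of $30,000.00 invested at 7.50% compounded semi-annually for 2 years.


Compound interest formula: A = P(1 + r/n)^(nt)
A = $30,000.00 × (1 + 0.075/2)^(2 × 2)
Growth factor: (1 + 0.075/2)^4 = 1.1586504
A = $30,000.00 × 1.1586504
A = $34,759.51

A = P(1 + r/n)^(nt) = $34,759.51


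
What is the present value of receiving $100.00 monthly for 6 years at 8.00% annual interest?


Present value of an ordinary annuity: PV = PMT × (1 − (1 + r)^(−n)) / r
Monthly rate r = 0.08/12 ≈ 0.00666667, n = 72
PV = $100.00 × (1 − (1 + 0.08/12)^(−72)) / (0.08/12)
PV = $100.00 × 57.034522
PV = $5,703.45

PV = PMT × (1-(1+r)^(-n))/r = $5,703.45


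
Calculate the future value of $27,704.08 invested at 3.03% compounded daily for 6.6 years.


Compound interest formula: A = P(1 + r/n)^(nt)
A = $27,704.08 × (1 + 0.0303/365)^(365 × 6.6)
Growth factor: (1 + 0.0303/365)^2409 = 1.221368
A = $27,704.08 × 1.221368
A = $33,836.88

A = P(1 + r/n)^(nt) = $33,836.88


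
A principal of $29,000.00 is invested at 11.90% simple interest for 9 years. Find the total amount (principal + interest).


Total amount formula: A = P(1 + rt) = P + P·r·t
Interest: I = P × r × t = $29,000.00 × 0.119 × 9 = $31,059.00
A = P + I = $29,000.00 + $31,059.00 = $60,059.00

A = P + I = P(1 + rt) = $60,059.00


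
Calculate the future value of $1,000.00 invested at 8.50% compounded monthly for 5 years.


Compound interest formula: A = P(1 + r/n)^(nt)
A = $1,000.00 × (1 + 0.085/12)^(12 × 5)
Growth factor: (1 + 0.085/12)^60 = 1.527301
A = $1,000.00 × 1.527301
A = $1,527.30

A = P(1 + r/n)^(nt) = $1,527.30


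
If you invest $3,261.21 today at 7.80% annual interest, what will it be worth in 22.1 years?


Future value formula: FV = PV × (1 + r)^t
FV = $3,261.21 × (1 + 0.078)^22.1
FV = $3,261.21 × 5.258654
FV = $17,149.58

FV = PV × (1 + r)^t = $17,149.58


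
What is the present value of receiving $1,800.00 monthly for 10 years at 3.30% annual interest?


Present value of an ordinary annuity: PV = PMT × (1 − (1 + r)^(−n)) / r
Monthly rate r = 0.033/12 = 0.00275, n = 120
PV = $1,800.00 × (1 − (1 + 0.033/12)^(−120)) / (0.033/12)
PV = $1,800.00 × 102.091119
PV = $183,764.01

PV = PMT × (1-(1+r)^(-n))/r = $183,764.01


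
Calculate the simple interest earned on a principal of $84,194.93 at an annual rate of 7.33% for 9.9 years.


Simple interest formula: I = P × r × t
I = $84,194.93 × 0.0733 × 9.9
I = $61,097.73

I = P × r × t = $61,097.73


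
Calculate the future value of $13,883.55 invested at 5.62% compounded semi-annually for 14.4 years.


Compound interest formula: A = P(1 + r/n)^(nt)
A = $13,883.55 × (1 + 0.0562/2)^(2 × 14.4)
Growth factor: (1 + 0.0562/2)^28.8 = 2.221357
A = $13,883.55 × 2.221357
A = $30,840.32

A = P(1 + r/n)^(nt) = $30,840.32


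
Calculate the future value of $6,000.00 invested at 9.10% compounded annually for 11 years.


Compound interest formula: A = P(1 + r/n)^(nt)
A = $6,000.00 × (1 + 0.091/1)^(1 × 11)
Growth factor: (1 + 0.091/1)^11 = 2.606587
A = $6,000.00 × 2.606587
A = $15,639.52

A = P(1 + r/n)^(nt) = $15,639.52


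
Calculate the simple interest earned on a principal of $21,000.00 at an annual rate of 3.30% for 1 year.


Simple interest formula: I = P × r × t
I = $21,000.00 × 0.033 × 1
I = $693.00

I = P × r × t = $693.00


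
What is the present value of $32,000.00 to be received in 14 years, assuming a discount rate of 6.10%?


Present value formula: PV = FV / (1 + r)^t
PV = $32,000.00 / (1 + 0.061)^14
PV = $32,000.00 / 2.290949
PV = $13,968.01

PV = FV / (1 + r)^t = $13,968.01


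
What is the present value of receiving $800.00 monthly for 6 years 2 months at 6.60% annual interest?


Present value of an ordinary annuity: PV = PMT × (1 − (1 + r)^(−n)) / r
Monthly rate r = 0.066/12 = 0.0055, n = 74
PV = $800.00 × (1 − (1 + 0.066/12)^(−74)) / (0.066/12)
PV = $800.00 × 60.656926
PV = $48,525.54

PV = PMT × (1-(1+r)^(-n))/r = $48,525.54


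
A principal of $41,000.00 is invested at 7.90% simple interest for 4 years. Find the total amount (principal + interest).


Total amount formula: A = P(1 + rt) = P + P·r·t
Interest: I = P × r × t = $41,000.00 × 0.079 × 4 = $12,956.00
A = P + I = $41,000.00 + $12,956.00 = $53,956.00

A = P + I = P(1 + rt) = $53,956.00


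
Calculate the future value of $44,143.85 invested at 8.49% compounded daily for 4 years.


Compound interest formula: A = P(1 + r/n)^(nt)
A = $44,143.85 × (1 + 0.0849/365)^(365 × 4)
Growth factor: (1 + 0.0849/365)^1460 = 1.40433027
A = $44,143.85 × 1.40433027
A = $61,992.54

A = P(1 + r/n)^(nt) = $61,992.54


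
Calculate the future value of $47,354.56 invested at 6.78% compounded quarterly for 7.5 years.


Compound interest formula: A = P(1 + r/n)^(nt)
A = $47,354.56 × (1 + 0.0678/4)^(4 × 7.5)
Growth factor: (1 + 0.0678/4)^30 = 1.6557243
A = $47,354.56 × 1.6557243
A = $78,406.10

A = P(1 + r/n)^(nt) = $78,406.10


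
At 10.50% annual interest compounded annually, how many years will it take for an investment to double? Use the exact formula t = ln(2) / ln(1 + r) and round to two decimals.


Doubling condition: (1 + r)^t = 2
Take ln of both sides: t × ln(1 + r) = ln(2)
t = ln(2) / ln(1 + r)
t = 0.693147 / 0.099845
t = 6.94

t = ln(2) / ln(1 + r) = 6.94 years


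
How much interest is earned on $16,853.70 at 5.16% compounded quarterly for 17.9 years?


Compound interest earned = final amount − principal.
A = P(1 + r/n)^(nt) = $16,853.70 × (1 + 0.0516/4)^(4 × 17.9) = $42,195.07
Interest = A − P = $42,195.07 − $16,853.70 = $25,341.37

Interest = A - P = $25,341.37


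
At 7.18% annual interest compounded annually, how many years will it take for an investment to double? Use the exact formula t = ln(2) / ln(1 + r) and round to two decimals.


Doubling condition: (1 + r)^t = 2
Take ln of both sides: t × ln(1 + r) = ln(2)
t = ln(2) / ln(1 + r)
t = 0.693147 / 0.069339
t = 10.00

t = ln(2) / ln(1 + r) = 10.00 years


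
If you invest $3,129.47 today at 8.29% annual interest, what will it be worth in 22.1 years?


Future value formula: FV = PV × (1 + r)^t
FV = $3,129.47 × (1 + 0.0829)^22.1
FV = $3,129.47 × 5.813031
FV = $18,191.71

FV = PV × (1 + r)^t = $18,191.71
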